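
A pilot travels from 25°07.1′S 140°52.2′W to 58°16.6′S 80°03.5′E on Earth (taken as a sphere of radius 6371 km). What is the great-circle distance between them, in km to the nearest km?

9999 km

With latitudes φ₁ = -25.118°, φ₂ = -58.277° and longitude difference Δλ = -139.072°:
cos c = sin φ₁ sin φ₂ + cos φ₁ cos φ₂ cos Δλ = (-0.4245)(-0.8506) + (0.9054)(0.5258)(-0.7555) = 0.00137,
so c = arccos(0.00137) = 1.56943 rad.
Distance = R·c = 6371 × 1.5694 ≈ 9999 km.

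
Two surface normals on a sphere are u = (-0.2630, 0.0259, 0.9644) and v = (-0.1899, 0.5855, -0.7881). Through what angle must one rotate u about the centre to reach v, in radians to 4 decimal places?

u·v = -0.6949; |u| = 1.0000, |v| = 1.0000.
cos θ = (u·v)/(|u||v|) = -0.6950, so θ = 2.3392 rad.

2.3392 rad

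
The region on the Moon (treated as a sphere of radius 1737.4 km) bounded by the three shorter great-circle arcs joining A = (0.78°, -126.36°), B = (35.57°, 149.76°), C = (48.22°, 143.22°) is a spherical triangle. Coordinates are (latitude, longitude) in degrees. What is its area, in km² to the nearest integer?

628120 km²

Side lengths (central angles): a = 0.2363, b = 1.5655, c = 1.4760 rad; semiperimeter s = 1.6390.
By l'Huilier's theorem, tan(E/4) = √[tan(s/2) tan((s−a)/2) tan((s−b)/2) tan((s−c)/2)], giving spherical excess E = 0.2081 rad.
Area = E·R² = 0.2081 × (1737.4)² ≈ 628120 km².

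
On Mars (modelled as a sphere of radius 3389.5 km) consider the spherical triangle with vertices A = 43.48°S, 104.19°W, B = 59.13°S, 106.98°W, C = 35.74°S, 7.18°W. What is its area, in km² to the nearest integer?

1935750 km²

Side lengths (central angles): a = 1.1258, b = 1.2344, c = 0.2748 rad; semiperimeter s = 1.3175.
By l'Huilier's theorem, tan(E/4) = √[tan(s/2) tan((s−a)/2) tan((s−b)/2) tan((s−c)/2)], giving spherical excess E = 0.1685 rad.
Area = E·R² = 0.1685 × (3389.5)² ≈ 1935750 km².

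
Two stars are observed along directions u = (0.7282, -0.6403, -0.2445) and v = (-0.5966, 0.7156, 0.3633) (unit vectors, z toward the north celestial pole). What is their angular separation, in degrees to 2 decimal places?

u·v = -0.9815; |u| = 1.0000, |v| = 1.0000.
cos θ = (u·v)/(|u||v|) = -0.9814, so θ = 168.95°.

168.95°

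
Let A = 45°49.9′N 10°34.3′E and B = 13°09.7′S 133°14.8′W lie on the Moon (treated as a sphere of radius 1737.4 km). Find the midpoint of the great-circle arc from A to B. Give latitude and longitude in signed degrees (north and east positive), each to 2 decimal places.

40.09°, -88.25°

The central angle between A and B is δ = 2.3616 rad.
With f = 0.5, the slerp weights are sin((1−f)δ)/sin δ = 1.3152 and sin(fδ)/sin δ = 1.3152.
Weighted sum of the unit vectors: (1.3152)·(0.6849,0.1278,0.7173) + (1.3152)·(-0.6671,-0.7093,-0.2277) = (0.0234, -0.7647, 0.6439).
Converting back: φ = atan2(z, √(x²+y²)) = 40.09°, λ = atan2(y, x) = -88.25°.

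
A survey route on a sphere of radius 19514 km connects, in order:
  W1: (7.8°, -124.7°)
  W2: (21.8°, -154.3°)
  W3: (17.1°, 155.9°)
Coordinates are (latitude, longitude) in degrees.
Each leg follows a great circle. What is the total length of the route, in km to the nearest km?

26825 km

Leg W1→W2: central angle 0.5543 rad, distance 10817.5 km.
Leg W2→W3: central angle 0.8203 rad, distance 16007.3 km.
Total: 10817.5 + 16007.3 ≈ 26825 km.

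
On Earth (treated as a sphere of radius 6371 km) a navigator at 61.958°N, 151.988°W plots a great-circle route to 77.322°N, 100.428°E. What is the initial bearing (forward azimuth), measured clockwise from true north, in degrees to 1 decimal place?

338.0°

With φ₁ = 1.0814, φ₂ = 1.3495, Δλ = -1.8777 rad, the forward-azimuth formula gives
θ = atan2( sin Δλ cos φ₂ , cos φ₁ sin φ₂ − sin φ₁ cos φ₂ cos Δλ ) = atan2(-0.2092, 0.5172) = -22.03°.
Adding 360° brings this into [0°, 360°): 338.0°.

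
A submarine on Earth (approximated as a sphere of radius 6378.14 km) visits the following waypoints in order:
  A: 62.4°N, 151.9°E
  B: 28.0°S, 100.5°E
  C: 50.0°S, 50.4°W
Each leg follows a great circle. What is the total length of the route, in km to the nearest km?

Leg A→B: central angle 1.7323 rad, distance 11049.1 km.
Leg B→C: central angle 1.7075 rad, distance 10890.6 km.
Total: 11049.1 + 10890.6 ≈ 21940 km.

21940 km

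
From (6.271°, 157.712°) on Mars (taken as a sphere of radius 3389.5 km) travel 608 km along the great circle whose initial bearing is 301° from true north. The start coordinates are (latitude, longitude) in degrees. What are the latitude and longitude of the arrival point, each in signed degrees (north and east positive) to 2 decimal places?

11.47°, 148.73°

Angular distance δ = d/R = 608/3389.5 = 0.17938 rad; initial bearing θ = 5.2534 rad.
sin φ₂ = sin φ₁ cos δ + cos φ₁ sin δ cos θ = (0.1092)(0.9840) + (0.9940)(0.1784)(0.5150) = 0.1988, so φ₂ = 11.47°.
Δλ = atan2(sin θ sin δ cos φ₁, cos δ − sin φ₁ sin φ₂) = atan2(-0.1520, 0.9622) = -8.978°.
λ₂ = 157.712° − 8.978° = 148.73°.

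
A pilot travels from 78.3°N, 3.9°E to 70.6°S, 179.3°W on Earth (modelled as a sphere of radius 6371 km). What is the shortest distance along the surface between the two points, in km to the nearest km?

19154 km

Let φ₁ = 1.3666 rad, φ₂ = -1.2322 rad, and Δλ = 3.0857 rad.
cos c = sin φ₁ sin φ₂ + cos φ₁ cos φ₂ cos Δλ = (0.9792)(-0.9432) + (0.2028)(0.3322)(-0.9984) = -0.99088,
so c = arccos(-0.99088) = 3.00642 rad.
Distance = R·c = 6371 × 3.0064 ≈ 19154 km.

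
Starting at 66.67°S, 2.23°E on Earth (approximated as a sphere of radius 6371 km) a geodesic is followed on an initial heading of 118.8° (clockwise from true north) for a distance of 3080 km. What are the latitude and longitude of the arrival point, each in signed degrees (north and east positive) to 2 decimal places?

-64.38°, 72.63°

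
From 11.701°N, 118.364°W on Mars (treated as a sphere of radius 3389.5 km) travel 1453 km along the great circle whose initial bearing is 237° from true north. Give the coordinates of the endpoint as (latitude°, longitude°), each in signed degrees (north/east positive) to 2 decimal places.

Angular distance δ = d/R = 1453/3389.5 = 0.42868 rad; initial bearing θ = 4.1364 rad.
sin φ₂ = sin φ₁ cos δ + cos φ₁ sin δ cos θ = (0.2028)(0.9095) + (0.9792)(0.4157)(-0.5446) = -0.0372, so φ₂ = -2.13°.
Δλ = atan2(sin θ sin δ cos φ₁, cos δ − sin φ₁ sin φ₂) = atan2(-0.3414, 0.9171) = -20.417°.
λ₂ = -118.364° − 20.417° = -138.78°.

-2.13°, -138.78°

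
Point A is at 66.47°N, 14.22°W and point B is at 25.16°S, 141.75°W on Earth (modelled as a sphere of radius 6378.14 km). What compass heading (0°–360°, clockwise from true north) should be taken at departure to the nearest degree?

Δλ = -127.530° = -2.2258 rad.
y = sin Δλ · cos φ₂ = (-0.7930)(0.9051) = -0.7178
x = cos φ₁ sin φ₂ − sin φ₁ cos φ₂ cos Δλ = (0.3992)(-0.4251) − (0.9169)(0.9051)(-0.6092) = 0.3358
θ = atan2(y, x) = -64.93°; adding 360° gives 295°.

295°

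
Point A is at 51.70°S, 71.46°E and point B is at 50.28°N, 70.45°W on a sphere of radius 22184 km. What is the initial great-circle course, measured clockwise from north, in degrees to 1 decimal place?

281.8°

Δλ = -141.910° = -2.4768 rad.
y = sin Δλ · cos φ₂ = (-0.6169)(0.6390) = -0.3942
x = cos φ₁ sin φ₂ − sin φ₁ cos φ₂ cos Δλ = (0.6198)(0.7692) − (-0.7848)(0.6390)(-0.7870) = 0.0820
θ = atan2(y, x) = -78.25°; adding 360° gives 281.8°.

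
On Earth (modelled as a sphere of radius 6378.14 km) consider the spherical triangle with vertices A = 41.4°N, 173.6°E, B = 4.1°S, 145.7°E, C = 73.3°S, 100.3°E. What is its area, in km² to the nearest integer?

Side lengths (central angles): a = 1.2977, b = 2.1791, c = 0.9097 rad; semiperimeter s = 2.1933.
By l'Huilier's theorem, tan(E/4) = √[tan(s/2) tan((s−a)/2) tan((s−b)/2) tan((s−c)/2)], giving spherical excess E = 0.2810 rad.
Area = E·R² = 0.2810 × (6378.14)² ≈ 11432638 km².

11432638 km²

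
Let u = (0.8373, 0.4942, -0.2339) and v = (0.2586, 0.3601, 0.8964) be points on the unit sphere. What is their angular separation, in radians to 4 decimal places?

1.3849 rad

u·v = 0.1848; |u| = 1.0000, |v| = 1.0000.
cos θ = (u·v)/(|u||v|) = 0.1848, so θ = 1.3849 rad.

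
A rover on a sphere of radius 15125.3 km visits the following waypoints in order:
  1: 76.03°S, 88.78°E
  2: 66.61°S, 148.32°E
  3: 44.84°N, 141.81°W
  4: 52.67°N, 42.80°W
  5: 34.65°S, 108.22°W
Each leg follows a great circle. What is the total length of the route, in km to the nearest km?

81323 km

Leg 1→2: central angle 0.3503 rad, distance 5298.8 km.
Leg 2→3: central angle 2.1535 rad, distance 32572.8 km.
Leg 3→4: central angle 1.0549 rad, distance 15955.1 km.
Leg 4→5: central angle 1.8179 rad, distance 27496.2 km.
Total: 5298.8 + 32572.8 + 15955.1 + 27496.2 ≈ 81323 km.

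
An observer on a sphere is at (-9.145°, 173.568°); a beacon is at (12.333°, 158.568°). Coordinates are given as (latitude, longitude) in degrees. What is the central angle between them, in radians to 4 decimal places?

0.4563 rad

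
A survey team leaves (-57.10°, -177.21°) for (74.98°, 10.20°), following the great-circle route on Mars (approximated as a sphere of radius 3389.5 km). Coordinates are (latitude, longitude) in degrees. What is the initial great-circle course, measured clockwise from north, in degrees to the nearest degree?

354°

Δλ = -172.590° = -3.0123 rad.
y = sin Δλ · cos φ₂ = (-0.1290)(0.2592) = -0.0334
x = cos φ₁ sin φ₂ − sin φ₁ cos φ₂ cos Δλ = (0.5432)(0.9658) − (-0.8396)(0.2592)(-0.9916) = 0.3088
θ = atan2(y, x) = -6.18°; adding 360° gives 354°.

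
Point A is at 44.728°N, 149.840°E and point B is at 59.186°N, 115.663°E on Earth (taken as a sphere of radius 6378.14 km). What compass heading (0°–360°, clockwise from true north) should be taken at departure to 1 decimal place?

317.3°

With φ₁ = 0.7807, φ₂ = 1.0330, Δλ = -0.5965 rad, the forward-azimuth formula gives
θ = atan2( sin Δλ cos φ₂ , cos φ₁ sin φ₂ − sin φ₁ cos φ₂ cos Δλ ) = atan2(-0.2878, 0.3119) = -42.69°.
Adding 360° brings this into [0°, 360°): 317.3°.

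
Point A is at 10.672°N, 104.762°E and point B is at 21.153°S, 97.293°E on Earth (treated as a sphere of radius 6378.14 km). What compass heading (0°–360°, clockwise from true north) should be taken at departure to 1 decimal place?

193.0°

Δλ = -7.469° = -0.1304 rad.
y = sin Δλ · cos φ₂ = (-0.1300)(0.9326) = -0.1212
x = cos φ₁ sin φ₂ − sin φ₁ cos φ₂ cos Δλ = (0.9827)(-0.3609) − (0.1852)(0.9326)(0.9915) = -0.5259
θ = atan2(y, x) = -167.02°; adding 360° gives 193.0°.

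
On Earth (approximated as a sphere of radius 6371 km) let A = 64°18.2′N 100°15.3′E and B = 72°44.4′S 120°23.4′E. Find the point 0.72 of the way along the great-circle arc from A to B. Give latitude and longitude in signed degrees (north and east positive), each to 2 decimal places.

-34.50°, 110.73°

The central angle between A and B is δ = 2.4035 rad.
With f = 0.72, the slerp weights are sin((1−f)δ)/sin δ = 0.9263 and sin(fδ)/sin δ = 1.4672.
Weighted sum of the unit vectors: (0.9263)·(-0.0772,0.4267,0.9011) + (1.4672)·(-0.1501,0.2559,-0.9550) = (-0.2917, 0.7708, -0.5664).
Converting back: φ = atan2(z, √(x²+y²)) = -34.50°, λ = atan2(y, x) = 110.73°.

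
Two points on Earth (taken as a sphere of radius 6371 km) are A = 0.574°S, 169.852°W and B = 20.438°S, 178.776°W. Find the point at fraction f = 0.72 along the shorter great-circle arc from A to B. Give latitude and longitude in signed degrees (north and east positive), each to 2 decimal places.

Central angle δ = 0.3787 rad. Interpolating on the sphere with fraction f = 0.72:
P = [sin((1−f)δ)·A + sin(fδ)·B] / sin δ = 0.2863·A + 0.7284·B in Cartesian coordinates,
giving P = (-0.9642, -0.0650, -0.2572), i.e. latitude -14.91°, longitude -176.14°.

-14.91°, -176.14°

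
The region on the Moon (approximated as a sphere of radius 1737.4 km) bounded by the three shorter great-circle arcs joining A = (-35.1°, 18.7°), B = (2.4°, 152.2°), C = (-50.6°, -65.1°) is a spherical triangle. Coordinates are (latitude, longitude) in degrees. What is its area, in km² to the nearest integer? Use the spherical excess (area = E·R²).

Side lengths (central angles): a = 2.1375, b = 1.0467, c = 2.1979 rad; semiperimeter s = 2.6910.
By l'Huilier's theorem, tan(E/4) = √[tan(s/2) tan((s−a)/2) tan((s−b)/2) tan((s−c)/2)], giving spherical excess E = 2.1008 rad.
Area = E·R² = 2.1008 × (1737.4)² ≈ 6341454 km².

6341454 km²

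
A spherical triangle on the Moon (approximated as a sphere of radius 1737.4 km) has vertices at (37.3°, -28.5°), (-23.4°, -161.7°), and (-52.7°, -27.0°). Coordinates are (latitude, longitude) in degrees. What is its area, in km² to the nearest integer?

7858975 km²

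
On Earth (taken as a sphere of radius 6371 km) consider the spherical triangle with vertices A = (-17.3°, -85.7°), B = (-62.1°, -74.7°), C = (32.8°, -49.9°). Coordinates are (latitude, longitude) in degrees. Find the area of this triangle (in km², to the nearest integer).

15952907 km²

Side lengths (central angles): a = 1.6928, b = 1.0589, c = 0.7935 rad; semiperimeter s = 1.7726.
By l'Huilier's theorem, tan(E/4) = √[tan(s/2) tan((s−a)/2) tan((s−b)/2) tan((s−c)/2)], giving spherical excess E = 0.3930 rad.
Area = E·R² = 0.3930 × (6371)² ≈ 15952907 km².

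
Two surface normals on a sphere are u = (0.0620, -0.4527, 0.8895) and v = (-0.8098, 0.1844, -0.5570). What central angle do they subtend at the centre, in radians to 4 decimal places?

2.2512 rad

u·v = -0.6291; |u| = 1.0000, |v| = 1.0000.
cos θ = (u·v)/(|u||v|) = -0.6291, so θ = 2.2512 rad.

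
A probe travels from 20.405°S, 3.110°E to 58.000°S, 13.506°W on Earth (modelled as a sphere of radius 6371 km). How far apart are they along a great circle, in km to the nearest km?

In radians: φ₁ = -0.3561, φ₂ = -1.0123, Δλ = -16.616° = -0.2900 rad.
cos c = sin φ₁ sin φ₂ + cos φ₁ cos φ₂ cos Δλ = (-0.3487)(-0.8480) + (0.9373)(0.5299)(0.9582) = 0.77160,
so c = arccos(0.77160) = 0.68944 rad.
Distance = R·c = 6371 × 0.6894 ≈ 4392 km.

4392 km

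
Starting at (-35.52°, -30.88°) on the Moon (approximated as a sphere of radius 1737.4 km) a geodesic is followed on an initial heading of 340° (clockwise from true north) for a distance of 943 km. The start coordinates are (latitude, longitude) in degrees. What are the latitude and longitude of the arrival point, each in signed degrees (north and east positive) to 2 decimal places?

-5.88°, -41.11°

Angular distance δ = d/R = 943/1737.4 = 0.54277 rad; initial bearing θ = 5.9341 rad.
sin φ₂ = sin φ₁ cos δ + cos φ₁ sin δ cos θ = (-0.5810)(0.8563) + (0.8139)(0.5165)(0.9397) = -0.1025, so φ₂ = -5.88°.
Δλ = atan2(sin θ sin δ cos φ₁, cos δ − sin φ₁ sin φ₂) = atan2(-0.1438, 0.7968) = -10.229°.
λ₂ = -30.880° − 10.229° = -41.11°.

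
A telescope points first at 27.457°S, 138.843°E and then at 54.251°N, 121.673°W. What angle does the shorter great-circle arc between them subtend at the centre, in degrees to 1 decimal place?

117.4°

With latitudes φ₁ = -27.457°, φ₂ = 54.251° and longitude difference Δλ = 99.484°:
Haversine: a = sin²(Δφ/2) + cos φ₁ cos φ₂ sin²(Δλ/2) = 0.4279 + (0.8874)(0.5842)(0.5824) = 0.72981.
Central angle c = 2·arcsin(√a) = 2.04837 rad.
So the angular separation is 117.4°.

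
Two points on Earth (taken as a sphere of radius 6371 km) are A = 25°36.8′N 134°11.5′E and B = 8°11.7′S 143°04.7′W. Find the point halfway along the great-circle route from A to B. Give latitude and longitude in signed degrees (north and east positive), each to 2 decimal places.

11.53°, 177.90°

Central angle δ = 1.5194 rad. Interpolating on the sphere with fraction f = 0.5:
P = [sin((1−f)δ)·A + sin(fδ)·B] / sin δ = 0.6896·A + 0.6896·B in Cartesian coordinates,
giving P = (-0.9792, 0.0358, 0.1998), i.e. latitude 11.53°, longitude 177.90°.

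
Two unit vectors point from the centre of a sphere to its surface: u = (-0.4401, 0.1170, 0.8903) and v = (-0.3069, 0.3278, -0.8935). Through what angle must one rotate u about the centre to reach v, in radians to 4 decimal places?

2.2422 rad

u·v = -0.6221; |u| = 1.0000, |v| = 1.0000.
cos θ = (u·v)/(|u||v|) = -0.6221, so θ = 2.2422 rad.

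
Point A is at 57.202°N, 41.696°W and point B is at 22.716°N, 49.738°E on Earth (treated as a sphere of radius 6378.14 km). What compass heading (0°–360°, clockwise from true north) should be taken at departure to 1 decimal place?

With φ₁ = 0.9984, φ₂ = 0.3965, Δλ = 1.5958 rad, the forward-azimuth formula gives
θ = atan2( sin Δλ cos φ₂ , cos φ₁ sin φ₂ − sin φ₁ cos φ₂ cos Δλ ) = atan2(0.9221, 0.2286) = 76.08°.
So the initial bearing is 76.1°.

76.1°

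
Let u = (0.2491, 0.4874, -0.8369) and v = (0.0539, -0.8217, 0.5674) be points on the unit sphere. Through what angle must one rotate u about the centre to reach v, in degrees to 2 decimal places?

u·v = -0.8619; |u| = 1.0000, |v| = 1.0000.
cos θ = (u·v)/(|u||v|) = -0.8619, so θ = 149.53°.

149.53°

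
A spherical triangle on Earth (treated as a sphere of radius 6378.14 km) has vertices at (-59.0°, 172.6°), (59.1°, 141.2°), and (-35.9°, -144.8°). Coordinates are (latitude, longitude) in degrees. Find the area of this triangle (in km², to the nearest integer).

41113773 km²

Side lengths (central angles): a = 1.9698, b = 0.6271, c = 2.1057 rad; semiperimeter s = 2.3513.
By l'Huilier's theorem, tan(E/4) = √[tan(s/2) tan((s−a)/2) tan((s−b)/2) tan((s−c)/2)], giving spherical excess E = 1.0106 rad.
Area = E·R² = 1.0106 × (6378.14)² ≈ 41113773 km².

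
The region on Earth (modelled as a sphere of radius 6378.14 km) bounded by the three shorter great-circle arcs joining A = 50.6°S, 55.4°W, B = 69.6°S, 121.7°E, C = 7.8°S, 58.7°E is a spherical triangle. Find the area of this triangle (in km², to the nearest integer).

35977599 km²

Side lengths (central angles): a = 1.2828, b = 1.7233, c = 1.0434 rad; semiperimeter s = 2.0248.
By l'Huilier's theorem, tan(E/4) = √[tan(s/2) tan((s−a)/2) tan((s−b)/2) tan((s−c)/2)], giving spherical excess E = 0.8844 rad.
Area = E·R² = 0.8844 × (6378.14)² ≈ 35977599 km².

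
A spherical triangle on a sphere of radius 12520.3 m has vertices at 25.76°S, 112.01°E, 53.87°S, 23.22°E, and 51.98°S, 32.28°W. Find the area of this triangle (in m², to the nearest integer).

42631652 m²

Side lengths (central angles): a = 0.5698, b = 1.6791, c = 1.2001 rad; semiperimeter s = 1.7245.
By l'Huilier's theorem, tan(E/4) = √[tan(s/2) tan((s−a)/2) tan((s−b)/2) tan((s−c)/2)], giving spherical excess E = 0.2720 rad.
Area = E·R² = 0.2720 × (12520.3)² ≈ 42631652 m².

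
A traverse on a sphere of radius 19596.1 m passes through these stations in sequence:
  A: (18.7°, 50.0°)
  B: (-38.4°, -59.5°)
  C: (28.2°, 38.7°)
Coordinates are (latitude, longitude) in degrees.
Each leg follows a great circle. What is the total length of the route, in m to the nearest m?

Leg A→B: central angle 2.0341 rad, distance 39861.2 m.
Leg B→C: central angle 1.9736 rad, distance 38675.6 m.
Total: 39861.2 + 38675.6 ≈ 78537 m.

78537 m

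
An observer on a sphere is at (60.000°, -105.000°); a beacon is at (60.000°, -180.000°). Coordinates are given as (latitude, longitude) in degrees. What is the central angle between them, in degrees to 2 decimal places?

35.44°

Let φ₁ = 1.0472 rad, φ₂ = 1.0472 rad, and Δλ = -1.3090 rad.
Haversine: a = sin²(Δφ/2) + cos φ₁ cos φ₂ sin²(Δλ/2) = 0.0000 + (0.5000)(0.5000)(0.3706) = 0.09265.
Central angle c = 2·arcsin(√a) = 0.61858 rad.
So the angular separation is 35.44°.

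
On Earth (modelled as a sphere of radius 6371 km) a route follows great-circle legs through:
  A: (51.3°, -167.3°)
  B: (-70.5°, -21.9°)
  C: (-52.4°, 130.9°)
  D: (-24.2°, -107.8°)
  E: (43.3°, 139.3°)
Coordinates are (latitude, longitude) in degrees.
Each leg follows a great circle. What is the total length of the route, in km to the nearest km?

Leg A→B: central angle 2.7080 rad, distance 17252.7 km.
Leg B→C: central angle 0.9695 rad, distance 6176.8 km.
Leg C→D: central angle 1.5351 rad, distance 9780.4 km.
Leg D→E: central angle 2.1406 rad, distance 13637.6 km.
Total: 17252.7 + 6176.8 + 9780.4 + 13637.6 ≈ 46847 km.

46847 km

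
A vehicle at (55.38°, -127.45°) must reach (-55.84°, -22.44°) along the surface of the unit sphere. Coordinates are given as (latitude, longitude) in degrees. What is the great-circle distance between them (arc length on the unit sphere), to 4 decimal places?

2.4396

In radians: φ₁ = 0.9666, φ₂ = -0.9746, Δλ = 105.010° = 1.8328 rad.
cos c = sin φ₁ sin φ₂ + cos φ₁ cos φ₂ cos Δλ = (0.8229)(-0.8275) + (0.5681)(0.5615)(-0.2590) = -0.76358,
so c = arccos(-0.76358) = 2.43963 rad.
On the unit sphere the arc length equals the central angle: 2.4396.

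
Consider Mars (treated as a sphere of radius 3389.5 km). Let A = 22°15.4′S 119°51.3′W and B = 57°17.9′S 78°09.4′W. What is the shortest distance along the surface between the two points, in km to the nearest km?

Let φ₁ = -0.3885 rad, φ₂ = -1.0000 rad, and Δλ = 0.7278 rad.
Haversine: a = sin²(Δφ/2) + cos φ₁ cos φ₂ sin²(Δλ/2) = 0.0906 + (0.9255)(0.5403)(0.1267) = 0.15397.
Central angle c = 2·arcsin(√a) = 0.80646 rad.
Distance = R·c = 3389.5 × 0.8065 ≈ 2733 km.

2733 km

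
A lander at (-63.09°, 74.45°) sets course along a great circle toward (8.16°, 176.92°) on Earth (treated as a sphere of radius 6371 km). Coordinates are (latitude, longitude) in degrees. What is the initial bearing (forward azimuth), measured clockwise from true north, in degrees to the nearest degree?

97°

With φ₁ = -1.1011, φ₂ = 0.1424, Δλ = 1.7884 rad, the forward-azimuth formula gives
θ = atan2( sin Δλ cos φ₂ , cos φ₁ sin φ₂ − sin φ₁ cos φ₂ cos Δλ ) = atan2(0.9665, -0.1264) = 97.45°.
So the initial bearing is 97°.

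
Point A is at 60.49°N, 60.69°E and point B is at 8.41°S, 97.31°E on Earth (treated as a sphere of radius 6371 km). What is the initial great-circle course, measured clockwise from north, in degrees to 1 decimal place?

With φ₁ = 1.0557, φ₂ = -0.1468, Δλ = 0.6391 rad, the forward-azimuth formula gives
θ = atan2( sin Δλ cos φ₂ , cos φ₁ sin φ₂ − sin φ₁ cos φ₂ cos Δλ ) = atan2(0.5901, -0.7630) = 142.28°.
So the initial bearing is 142.3°.

142.3°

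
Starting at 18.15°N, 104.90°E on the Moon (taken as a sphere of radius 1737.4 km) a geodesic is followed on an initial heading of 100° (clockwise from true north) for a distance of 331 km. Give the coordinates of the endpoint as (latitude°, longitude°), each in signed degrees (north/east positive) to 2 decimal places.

Angular distance δ = d/R = 331/1737.4 = 0.19051 rad; initial bearing θ = 1.7453 rad.
sin φ₂ = sin φ₁ cos δ + cos φ₁ sin δ cos θ = (0.3115)(0.9819) + (0.9502)(0.1894)(-0.1736) = 0.2746, so φ₂ = 15.94°.
Δλ = atan2(sin θ sin δ cos φ₁, cos δ − sin φ₁ sin φ₂) = atan2(0.1772, 0.8964) = 11.183°.
λ₂ = 104.900° + 11.183° = 116.08°.

15.94°, 116.08°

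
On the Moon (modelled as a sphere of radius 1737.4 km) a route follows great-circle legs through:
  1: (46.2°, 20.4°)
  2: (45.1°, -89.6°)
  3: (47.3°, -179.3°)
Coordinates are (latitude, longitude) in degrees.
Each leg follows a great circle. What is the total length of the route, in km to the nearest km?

3891 km

Leg 1→2: central angle 1.2195 rad, distance 2118.7 km.
Leg 2→3: central angle 1.0203 rad, distance 1772.7 km.
Total: 2118.7 + 1772.7 ≈ 3891 km.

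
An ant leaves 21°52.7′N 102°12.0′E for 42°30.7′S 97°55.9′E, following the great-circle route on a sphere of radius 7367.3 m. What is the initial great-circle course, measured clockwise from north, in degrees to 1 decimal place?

183.5°

Δλ = -4.268° = -0.0745 rad.
y = sin Δλ · cos φ₂ = (-0.0744)(0.7371) = -0.0549
x = cos φ₁ sin φ₂ − sin φ₁ cos φ₂ cos Δλ = (0.9280)(-0.6757) − (0.3726)(0.7371)(0.9972) = -0.9010
θ = atan2(y, x) = -176.52°; adding 360° gives 183.5°.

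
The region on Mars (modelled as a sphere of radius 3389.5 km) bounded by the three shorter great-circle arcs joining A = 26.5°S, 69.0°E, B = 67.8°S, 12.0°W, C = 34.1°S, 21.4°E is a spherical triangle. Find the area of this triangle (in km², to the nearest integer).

Side lengths (central angles): a = 0.6757, b = 0.7230, c = 1.0860 rad; semiperimeter s = 1.2423.
By l'Huilier's theorem, tan(E/4) = √[tan(s/2) tan((s−a)/2) tan((s−b)/2) tan((s−c)/2)], giving spherical excess E = 0.2630 rad.
Area = E·R² = 0.2630 × (3389.5)² ≈ 3021524 km².

3021524 km²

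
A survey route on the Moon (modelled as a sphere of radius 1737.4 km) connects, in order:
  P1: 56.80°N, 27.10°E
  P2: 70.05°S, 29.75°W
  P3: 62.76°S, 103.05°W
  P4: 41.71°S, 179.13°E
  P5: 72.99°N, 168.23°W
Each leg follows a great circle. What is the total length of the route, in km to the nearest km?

9853 km

Leg P1→P2: central angle 2.3246 rad, distance 4038.7 km.
Leg P2→P3: central angle 0.4936 rad, distance 857.6 km.
Leg P3→P4: central angle 0.8451 rad, distance 1468.3 km.
Leg P4→P5: central angle 2.0077 rad, distance 3488.2 km.
Total: 4038.7 + 857.6 + 1468.3 + 3488.2 ≈ 9853 km.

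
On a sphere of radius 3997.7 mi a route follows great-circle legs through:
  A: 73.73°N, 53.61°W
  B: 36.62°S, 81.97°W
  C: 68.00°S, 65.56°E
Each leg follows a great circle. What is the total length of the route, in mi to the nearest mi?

Leg A→B: central angle 1.9549 rad, distance 7815.2 mi.
Leg B→C: central angle 1.2667 rad, distance 5064.0 mi.
Total: 7815.2 + 5064.0 ≈ 12879 mi.

12879 mi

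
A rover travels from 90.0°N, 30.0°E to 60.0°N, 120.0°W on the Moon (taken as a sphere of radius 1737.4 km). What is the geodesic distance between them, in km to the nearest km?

In radians: φ₁ = 1.5708, φ₂ = 1.0472, Δλ = -150.000° = -2.6180 rad.
cos c = sin φ₁ sin φ₂ + cos φ₁ cos φ₂ cos Δλ = (1.0000)(0.8660) + (0.0000)(0.5000)(-0.8660) = 0.86603,
so c = arccos(0.86603) = 0.52360 rad.
Distance = R·c = 1737.4 × 0.5236 ≈ 910 km.

910 km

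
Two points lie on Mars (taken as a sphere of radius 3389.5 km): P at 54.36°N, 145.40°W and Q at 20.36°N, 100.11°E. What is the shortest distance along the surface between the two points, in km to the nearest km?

5133 km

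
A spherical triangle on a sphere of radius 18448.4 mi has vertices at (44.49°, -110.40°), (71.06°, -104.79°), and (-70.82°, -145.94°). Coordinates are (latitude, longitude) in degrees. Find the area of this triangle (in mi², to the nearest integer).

64964304 mi²

Side lengths (central angles): a = 2.5202, b = 2.0614, c = 0.4662 rad; semiperimeter s = 2.5239.
By l'Huilier's theorem, tan(E/4) = √[tan(s/2) tan((s−a)/2) tan((s−b)/2) tan((s−c)/2)], giving spherical excess E = 0.1909 rad.
Area = E·R² = 0.1909 × (18448.4)² ≈ 64964304 mi².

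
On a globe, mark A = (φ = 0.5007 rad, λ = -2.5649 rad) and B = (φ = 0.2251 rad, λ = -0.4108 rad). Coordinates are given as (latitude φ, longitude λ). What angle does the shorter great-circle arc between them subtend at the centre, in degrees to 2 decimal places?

111.34°

In radians: φ₁ = 0.5007, φ₂ = 0.2251, Δλ = 123.421° = 2.1541 rad.
Haversine: a = sin²(Δφ/2) + cos φ₁ cos φ₂ sin²(Δλ/2) = 0.0189 + (0.8772)(0.9748)(0.7754) = 0.68192.
Central angle c = 2·arcsin(√a) = 1.94318 rad.
So the angular separation is 111.34°.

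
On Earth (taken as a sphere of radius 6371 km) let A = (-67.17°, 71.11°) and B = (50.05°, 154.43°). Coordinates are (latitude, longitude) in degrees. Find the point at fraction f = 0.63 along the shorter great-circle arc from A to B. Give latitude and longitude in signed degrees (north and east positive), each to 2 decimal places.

Central angle δ = 2.3152 rad. Interpolating on the sphere with fraction f = 0.63:
P = [sin((1−f)δ)·A + sin(fδ)·B] / sin δ = 1.0274·A + 1.3511·B in Cartesian coordinates,
giving P = (-0.6536, 0.7516, 0.0888), i.e. latitude 5.10°, longitude 131.01°.

5.10°, 131.01°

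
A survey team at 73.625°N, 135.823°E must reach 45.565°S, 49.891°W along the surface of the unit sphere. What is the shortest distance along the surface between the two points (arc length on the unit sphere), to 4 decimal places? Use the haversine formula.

2.6498

With latitudes φ₁ = 73.625°, φ₂ = -45.565° and longitude difference Δλ = 174.286°:
Haversine: a = sin²(Δφ/2) + cos φ₁ cos φ₂ sin²(Δλ/2) = 0.7439 + (0.2819)(0.7001)(0.9975) = 0.94074.
Central angle c = 2·arcsin(√a) = 2.64977 rad.
On the unit sphere the arc length equals the central angle: 2.6498.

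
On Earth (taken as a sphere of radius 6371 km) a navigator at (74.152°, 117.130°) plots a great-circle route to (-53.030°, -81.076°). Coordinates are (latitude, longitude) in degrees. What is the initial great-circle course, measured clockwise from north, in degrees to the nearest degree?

With φ₁ = 1.2942, φ₂ = -0.9255, Δλ = 2.8238 rad, the forward-azimuth formula gives
θ = atan2( sin Δλ cos φ₂ , cos φ₁ sin φ₂ − sin φ₁ cos φ₂ cos Δλ ) = atan2(0.1879, 0.3314) = 29.55°.
So the initial bearing is 30°.

30°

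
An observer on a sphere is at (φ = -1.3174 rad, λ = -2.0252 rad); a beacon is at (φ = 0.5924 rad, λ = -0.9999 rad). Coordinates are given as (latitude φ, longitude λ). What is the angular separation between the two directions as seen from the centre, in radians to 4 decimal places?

2.0182 rad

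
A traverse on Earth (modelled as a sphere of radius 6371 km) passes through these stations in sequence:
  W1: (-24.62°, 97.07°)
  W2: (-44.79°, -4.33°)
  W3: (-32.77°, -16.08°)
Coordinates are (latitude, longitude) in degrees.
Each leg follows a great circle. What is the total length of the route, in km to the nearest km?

Leg W1→W2: central angle 1.4041 rad, distance 8945.2 km.
Leg W2→W3: central angle 0.2632 rad, distance 1676.6 km.
Total: 8945.2 + 1676.6 ≈ 10622 km.

10622 km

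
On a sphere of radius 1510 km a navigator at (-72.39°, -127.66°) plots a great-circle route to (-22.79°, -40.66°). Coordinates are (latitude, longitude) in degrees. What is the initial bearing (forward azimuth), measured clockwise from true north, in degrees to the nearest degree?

94°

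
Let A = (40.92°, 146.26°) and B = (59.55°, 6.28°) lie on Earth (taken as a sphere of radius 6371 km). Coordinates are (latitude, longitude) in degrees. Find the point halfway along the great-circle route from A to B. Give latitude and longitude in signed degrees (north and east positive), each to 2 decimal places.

72.06°, 104.70°

Central angle δ = 1.2960 rad. Interpolating on the sphere with fraction f = 0.5:
P = [sin((1−f)δ)·A + sin(fδ)·B] / sin δ = 0.6271·A + 0.6271·B in Cartesian coordinates,
giving P = (-0.0781, 0.2980, 0.9514), i.e. latitude 72.06°, longitude 104.70°.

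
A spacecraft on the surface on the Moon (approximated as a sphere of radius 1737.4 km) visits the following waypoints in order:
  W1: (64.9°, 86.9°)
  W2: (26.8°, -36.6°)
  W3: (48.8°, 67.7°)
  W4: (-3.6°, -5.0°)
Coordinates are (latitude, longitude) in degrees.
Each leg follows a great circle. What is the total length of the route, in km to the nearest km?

Leg W1→W2: central angle 1.3701 rad, distance 2380.5 km.
Leg W2→W3: central angle 1.3755 rad, distance 2389.8 km.
Leg W3→W4: central angle 1.4220 rad, distance 2470.6 km.
Total: 2380.5 + 2389.8 + 2470.6 ≈ 7241 km.

7241 km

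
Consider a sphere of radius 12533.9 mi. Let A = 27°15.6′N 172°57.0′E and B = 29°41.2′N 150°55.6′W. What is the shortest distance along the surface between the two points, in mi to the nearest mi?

With latitudes φ₁ = 27.260°, φ₂ = 29.687° and longitude difference Δλ = 36.123°:
Haversine: a = sin²(Δφ/2) + cos φ₁ cos φ₂ sin²(Δλ/2) = 0.0004 + (0.8889)(0.8687)(0.0961) = 0.07468.
Central angle c = 2·arcsin(√a) = 0.55360 rad.
Distance = R·c = 12533.9 × 0.5536 ≈ 6939 mi.

6939 mi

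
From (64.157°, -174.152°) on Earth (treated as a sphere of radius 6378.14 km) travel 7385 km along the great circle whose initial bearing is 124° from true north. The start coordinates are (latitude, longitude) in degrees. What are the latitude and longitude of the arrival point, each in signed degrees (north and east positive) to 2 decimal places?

7.93°, -124.10°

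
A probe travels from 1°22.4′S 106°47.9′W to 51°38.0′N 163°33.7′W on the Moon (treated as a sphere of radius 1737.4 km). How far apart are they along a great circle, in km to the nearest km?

Let φ₁ = -0.0240 rad, φ₂ = 0.9012 rad, and Δλ = -0.9907 rad.
Haversine: a = sin²(Δφ/2) + cos φ₁ cos φ₂ sin²(Δλ/2) = 0.1991 + (0.9997)(0.6207)(0.2260) = 0.33934.
Central angle c = 2·arcsin(√a) = 1.24368 rad.
Distance = R·c = 1737.4 × 1.2437 ≈ 2161 km.

2161 km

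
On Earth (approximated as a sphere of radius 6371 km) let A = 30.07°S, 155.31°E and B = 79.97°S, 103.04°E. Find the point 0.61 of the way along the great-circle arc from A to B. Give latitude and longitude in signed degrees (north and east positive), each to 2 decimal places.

-62.25°, 143.84°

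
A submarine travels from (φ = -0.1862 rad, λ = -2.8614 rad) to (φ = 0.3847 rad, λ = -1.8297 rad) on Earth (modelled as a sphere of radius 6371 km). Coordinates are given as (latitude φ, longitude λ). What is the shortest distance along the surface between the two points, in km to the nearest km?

7399 km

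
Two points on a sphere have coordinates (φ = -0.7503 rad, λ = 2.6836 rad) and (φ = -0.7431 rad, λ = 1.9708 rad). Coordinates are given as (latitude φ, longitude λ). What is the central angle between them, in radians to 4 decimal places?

0.5180 rad

In radians: φ₁ = -0.7503, φ₂ = -0.7431, Δλ = -40.840° = -0.7128 rad.
Haversine: a = sin²(Δφ/2) + cos φ₁ cos φ₂ sin²(Δλ/2) = 0.0000 + (0.7315)(0.7364)(0.1217) = 0.06558.
Central angle c = 2·arcsin(√a) = 0.51796 rad.
So the angular separation is 0.5180 rad.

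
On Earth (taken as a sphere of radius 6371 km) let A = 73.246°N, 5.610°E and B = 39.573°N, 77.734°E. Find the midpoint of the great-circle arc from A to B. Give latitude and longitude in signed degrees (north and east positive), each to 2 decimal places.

60.50°, 60.03°

The central angle between A and B is δ = 0.8255 rad.
With f = 0.5, the slerp weights are sin((1−f)δ)/sin δ = 0.5458 and sin(fδ)/sin δ = 0.5458.
Weighted sum of the unit vectors: (0.5458)·(0.2869,0.0282,0.9576) + (0.5458)·(0.1638,0.7532,0.6371) = (0.2460, 0.4265, 0.8704).
Converting back: φ = atan2(z, √(x²+y²)) = 60.50°, λ = atan2(y, x) = 60.03°.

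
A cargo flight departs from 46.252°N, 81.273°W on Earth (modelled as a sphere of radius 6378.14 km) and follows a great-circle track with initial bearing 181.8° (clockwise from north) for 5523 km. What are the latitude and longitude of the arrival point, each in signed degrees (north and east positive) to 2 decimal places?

Angular distance δ = d/R = 5523/6378.14 = 0.86593 rad; initial bearing θ = 3.1730 rad.
sin φ₂ = sin φ₁ cos δ + cos φ₁ sin δ cos θ = (0.7224)(0.6479) + (0.6915)(0.7617)(-0.9995) = -0.0584, so φ₂ = -3.35°.
Δλ = atan2(sin θ sin δ cos φ₁, cos δ − sin φ₁ sin φ₂) = atan2(-0.0165, 0.6901) = -1.373°.
λ₂ = -81.273° − 1.373° = -82.65°.

-3.35°, -82.65°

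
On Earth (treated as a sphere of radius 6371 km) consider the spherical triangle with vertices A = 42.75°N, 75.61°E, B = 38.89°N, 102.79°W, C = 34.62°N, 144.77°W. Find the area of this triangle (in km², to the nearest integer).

26482197 km²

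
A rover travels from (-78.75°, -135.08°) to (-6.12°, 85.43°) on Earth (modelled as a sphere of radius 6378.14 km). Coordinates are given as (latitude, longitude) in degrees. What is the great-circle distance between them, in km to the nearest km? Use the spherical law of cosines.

10293 km

Let φ₁ = -1.3744 rad, φ₂ = -0.1068 rad, and Δλ = -2.4346 rad.
cos c = sin φ₁ sin φ₂ + cos φ₁ cos φ₂ cos Δλ = (-0.9808)(-0.1066) + (0.1951)(0.9943)(-0.7603) = -0.04292,
so c = arccos(-0.04292) = 1.61373 rad.
Distance = R·c = 6378.14 × 1.6137 ≈ 10293 km.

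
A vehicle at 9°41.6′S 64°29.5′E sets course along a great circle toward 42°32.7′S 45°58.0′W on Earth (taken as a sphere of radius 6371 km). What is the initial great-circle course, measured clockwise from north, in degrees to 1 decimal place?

224.2°

Δλ = -110.458° = -1.9279 rad.
y = sin Δλ · cos φ₂ = (-0.9369)(0.7367) = -0.6903
x = cos φ₁ sin φ₂ − sin φ₁ cos φ₂ cos Δλ = (0.9857)(-0.6762) − (-0.1684)(0.7367)(-0.3495) = -0.7099
θ = atan2(y, x) = -135.80°; adding 360° gives 224.2°.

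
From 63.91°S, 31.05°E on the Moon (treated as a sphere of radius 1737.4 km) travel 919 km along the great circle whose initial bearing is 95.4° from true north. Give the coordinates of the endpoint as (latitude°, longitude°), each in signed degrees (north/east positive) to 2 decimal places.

-52.77°, 87.19°

Angular distance δ = d/R = 919/1737.4 = 0.52895 rad; initial bearing θ = 1.6650 rad.
sin φ₂ = sin φ₁ cos δ + cos φ₁ sin δ cos θ = (-0.8981)(0.8633) + (0.4398)(0.5046)(-0.0941) = -0.7963, so φ₂ = -52.77°.
Δλ = atan2(sin θ sin δ cos φ₁, cos δ − sin φ₁ sin φ₂) = atan2(0.2209, 0.1482) = 56.144°.
λ₂ = 31.050° + 56.144° = 87.19°.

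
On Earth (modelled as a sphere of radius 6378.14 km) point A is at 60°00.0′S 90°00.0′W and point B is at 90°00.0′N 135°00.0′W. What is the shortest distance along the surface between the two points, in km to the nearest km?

16698 km

With latitudes φ₁ = -60.000°, φ₂ = 90.000° and longitude difference Δλ = -45.000°:
Haversine: a = sin²(Δφ/2) + cos φ₁ cos φ₂ sin²(Δλ/2) = 0.9330 + (0.5000)(0.0000)(0.1464) = 0.93301.
Central angle c = 2·arcsin(√a) = 2.61799 rad.
Distance = R·c = 6378.14 × 2.6180 ≈ 16698 km.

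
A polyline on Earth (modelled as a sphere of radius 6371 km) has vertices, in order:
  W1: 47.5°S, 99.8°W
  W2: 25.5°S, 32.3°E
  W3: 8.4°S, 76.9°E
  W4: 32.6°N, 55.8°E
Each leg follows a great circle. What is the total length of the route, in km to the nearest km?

20748 km

Leg W1→W2: central angle 1.6623 rad, distance 10590.7 km.
Leg W2→W3: central angle 0.7973 rad, distance 5079.4 km.
Leg W3→W4: central angle 0.7970 rad, distance 5077.9 km.
Total: 10590.7 + 5079.4 + 5077.9 ≈ 20748 km.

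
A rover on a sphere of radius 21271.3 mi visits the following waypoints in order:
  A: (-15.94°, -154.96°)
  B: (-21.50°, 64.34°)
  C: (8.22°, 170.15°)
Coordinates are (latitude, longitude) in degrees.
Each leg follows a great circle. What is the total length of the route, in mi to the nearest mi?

Leg A→B: central angle 2.2039 rad, distance 46880.0 mi.
Leg B→C: central angle 1.8789 rad, distance 39967.4 mi.
Total: 46880.0 + 39967.4 ≈ 86847 mi.

86847 mi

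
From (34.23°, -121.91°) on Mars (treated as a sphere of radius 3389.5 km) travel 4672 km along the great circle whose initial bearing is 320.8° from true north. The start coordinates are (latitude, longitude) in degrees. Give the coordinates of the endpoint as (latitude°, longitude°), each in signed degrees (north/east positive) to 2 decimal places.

Angular distance δ = d/R = 4672/3389.5 = 1.37837 rad; initial bearing θ = 5.5990 rad.
sin φ₂ = sin φ₁ cos δ + cos φ₁ sin δ cos θ = (0.5625)(0.1912) + (0.8268)(0.9815)(0.7749) = 0.7365, so φ₂ = 47.43°.
Δλ = atan2(sin θ sin δ cos φ₁, cos δ − sin φ₁ sin φ₂) = atan2(-0.5129, -0.2230) = -113.502°.
λ₂ = -121.910° − 113.502° = -235.41° → 124.59° after wrapping to (−180°, 180°].

47.43°, 124.59°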